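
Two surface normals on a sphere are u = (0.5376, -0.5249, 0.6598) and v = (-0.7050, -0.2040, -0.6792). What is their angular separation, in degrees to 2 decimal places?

u·v = -0.7201; |u| = 0.9999, |v| = 1.0000.
cos θ = (u·v)/(|u||v|) = -0.7201, so θ = 136.07°.

136.07°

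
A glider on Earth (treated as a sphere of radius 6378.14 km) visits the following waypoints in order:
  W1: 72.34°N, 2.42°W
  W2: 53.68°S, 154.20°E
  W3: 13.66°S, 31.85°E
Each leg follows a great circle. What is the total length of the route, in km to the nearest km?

28455 km

Leg W1→W2: central angle 2.7726 rad, distance 17683.8 km.
Leg W2→W3: central angle 1.6888 rad, distance 10771.1 km.
Total: 17683.8 + 10771.1 ≈ 28455 km.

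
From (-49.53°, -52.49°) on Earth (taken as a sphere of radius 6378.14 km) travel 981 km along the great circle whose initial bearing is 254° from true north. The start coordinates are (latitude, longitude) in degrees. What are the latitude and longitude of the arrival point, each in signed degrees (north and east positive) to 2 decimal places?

Angular distance δ = d/R = 981/6378.14 = 0.15381 rad; initial bearing θ = 4.4331 rad.
sin φ₂ = sin φ₁ cos δ + cos φ₁ sin δ cos θ = (-0.7607)(0.9882) + (0.6490)(0.1532)(-0.2756) = -0.7792, so φ₂ = -51.18°.
Δλ = atan2(sin θ sin δ cos φ₁, cos δ − sin φ₁ sin φ₂) = atan2(-0.0956, 0.3954) = -13.588°.
λ₂ = -52.490° − 13.588° = -66.08°.

-51.18°, -66.08°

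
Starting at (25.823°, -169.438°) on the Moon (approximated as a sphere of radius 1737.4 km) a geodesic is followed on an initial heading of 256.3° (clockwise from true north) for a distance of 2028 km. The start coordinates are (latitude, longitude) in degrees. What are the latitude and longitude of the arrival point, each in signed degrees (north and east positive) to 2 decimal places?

Angular distance δ = d/R = 2028/1737.4 = 1.16726 rad; initial bearing θ = 4.4733 rad.
sin φ₂ = sin φ₁ cos δ + cos φ₁ sin δ cos θ = (0.4356)(0.3927) + (0.9001)(0.9197)(-0.2368) = -0.0250, so φ₂ = -1.43°.
Δλ = atan2(sin θ sin δ cos φ₁, cos δ − sin φ₁ sin φ₂) = atan2(-0.8043, 0.4036) = -63.354°.
λ₂ = -169.438° − 63.354° = -232.79° → 127.21° after wrapping to (−180°, 180°].

-1.43°, 127.21°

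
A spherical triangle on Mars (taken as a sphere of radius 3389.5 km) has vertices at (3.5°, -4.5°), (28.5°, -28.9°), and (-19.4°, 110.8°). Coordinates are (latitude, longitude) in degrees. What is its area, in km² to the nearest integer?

Side lengths (central angles): a = 2.4827, b = 2.0071, c = 0.5953 rad; semiperimeter s = 2.5426.
By l'Huilier's theorem, tan(E/4) = √[tan(s/2) tan((s−a)/2) tan((s−b)/2) tan((s−c)/2)], giving spherical excess E = 0.7811 rad.
Area = E·R² = 0.7811 × (3389.5)² ≈ 8973556 km².

8973556 km²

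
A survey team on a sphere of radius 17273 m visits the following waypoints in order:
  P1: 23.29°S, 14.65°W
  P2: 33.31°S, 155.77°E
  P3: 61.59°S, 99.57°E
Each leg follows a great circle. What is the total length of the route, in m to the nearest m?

50617 m

Leg P1→P2: central angle 2.1410 rad, distance 36980.9 m.
Leg P2→P3: central angle 0.7895 rad, distance 13636.6 m.
Total: 36980.9 + 13636.6 ≈ 50617 m.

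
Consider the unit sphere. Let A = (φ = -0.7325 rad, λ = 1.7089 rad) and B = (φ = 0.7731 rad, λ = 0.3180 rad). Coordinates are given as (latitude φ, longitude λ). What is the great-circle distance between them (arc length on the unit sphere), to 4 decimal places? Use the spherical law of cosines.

1.9517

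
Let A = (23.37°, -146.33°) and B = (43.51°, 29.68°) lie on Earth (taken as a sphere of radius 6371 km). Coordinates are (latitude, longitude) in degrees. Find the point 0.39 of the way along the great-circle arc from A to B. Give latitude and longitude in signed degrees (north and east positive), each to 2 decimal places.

The central angle between A and B is δ = 1.9726 rad.
With f = 0.39, the slerp weights are sin((1−f)δ)/sin δ = 1.0140 and sin(fδ)/sin δ = 0.7558.
Weighted sum of the unit vectors: (1.0140)·(-0.7640,-0.5089,0.3967) + (0.7558)·(0.6301,0.3591,0.6885) = (-0.2984, -0.2446, 0.9226).
Converting back: φ = atan2(z, √(x²+y²)) = 67.30°, λ = atan2(y, x) = -140.66°.

67.30°, -140.66°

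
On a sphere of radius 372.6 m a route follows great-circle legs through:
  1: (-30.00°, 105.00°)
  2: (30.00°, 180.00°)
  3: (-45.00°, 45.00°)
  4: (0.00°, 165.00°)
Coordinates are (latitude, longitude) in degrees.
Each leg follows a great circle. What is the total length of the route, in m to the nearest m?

2249 m

Leg 1→2: central angle 1.6267 rad, distance 606.1 m.
Leg 2→3: central angle 2.4760 rad, distance 922.6 m.
Leg 3→4: central angle 1.9322 rad, distance 719.9 m.
Total: 606.1 + 922.6 + 719.9 ≈ 2249 m.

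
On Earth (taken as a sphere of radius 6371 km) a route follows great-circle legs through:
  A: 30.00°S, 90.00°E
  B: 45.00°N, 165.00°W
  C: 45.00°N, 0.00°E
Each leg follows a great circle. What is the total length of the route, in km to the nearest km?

23331 km

Leg A→B: central angle 2.1084 rad, distance 13432.4 km.
Leg B→C: central angle 1.5538 rad, distance 9899.0 km.
Total: 13432.4 + 9899.0 ≈ 23331 km.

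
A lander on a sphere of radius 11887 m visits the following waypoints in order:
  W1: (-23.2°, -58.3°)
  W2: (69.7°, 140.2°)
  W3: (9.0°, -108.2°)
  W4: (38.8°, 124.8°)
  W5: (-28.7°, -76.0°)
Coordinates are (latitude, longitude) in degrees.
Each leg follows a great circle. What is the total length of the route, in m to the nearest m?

102177 m

Leg W1→W2: central angle 2.3075 rad, distance 27429.7 m.
Leg W2→W3: central angle 1.5502 rad, distance 18427.5 m.
Leg W3→W4: central angle 1.9447 rad, distance 23116.2 m.
Leg W4→W5: central angle 2.7933 rad, distance 33203.7 m.
Total: 27429.7 + 18427.5 + 23116.2 + 33203.7 ≈ 102177 m.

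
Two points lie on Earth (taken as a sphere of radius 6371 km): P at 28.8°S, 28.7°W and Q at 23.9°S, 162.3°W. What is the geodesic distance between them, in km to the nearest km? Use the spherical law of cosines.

Let φ₁ = -0.5027 rad, φ₂ = -0.4171 rad, and Δλ = -2.3318 rad.
cos c = sin φ₁ sin φ₂ + cos φ₁ cos φ₂ cos Δλ = (-0.4818)(-0.4051) + (0.8763)(0.9143)(-0.6896) = -0.35732,
so c = arccos(-0.35732) = 1.93620 rad.
Distance = R·c = 6371 × 1.9362 ≈ 12335 km.

12335 km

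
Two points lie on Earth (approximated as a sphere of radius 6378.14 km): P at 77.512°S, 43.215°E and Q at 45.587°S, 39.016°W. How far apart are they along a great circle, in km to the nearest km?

4912 km

In radians: φ₁ = -1.3528, φ₂ = -0.7956, Δλ = -82.231° = -1.4352 rad.
cos c = sin φ₁ sin φ₂ + cos φ₁ cos φ₂ cos Δλ = (-0.9763)(-0.7143) + (0.2162)(0.6998)(0.1352) = 0.71787,
so c = arccos(0.71787) = 0.77006 rad.
Distance = R·c = 6378.14 × 0.7701 ≈ 4912 km.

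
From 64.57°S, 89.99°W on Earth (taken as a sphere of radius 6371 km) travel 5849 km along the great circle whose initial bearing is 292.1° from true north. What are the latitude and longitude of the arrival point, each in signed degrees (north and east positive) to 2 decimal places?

-24.85°, -144.20°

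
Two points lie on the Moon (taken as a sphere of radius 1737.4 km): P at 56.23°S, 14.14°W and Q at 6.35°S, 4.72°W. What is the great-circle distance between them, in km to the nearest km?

In radians: φ₁ = -0.9814, φ₂ = -0.1108, Δλ = 9.420° = 0.1644 rad.
cos c = sin φ₁ sin φ₂ + cos φ₁ cos φ₂ cos Δλ = (-0.8313)(-0.1106) + (0.5559)(0.9939)(0.9865) = 0.63694,
so c = arccos(0.63694) = 0.88027 rad.
Distance = R·c = 1737.4 × 0.8803 ≈ 1529 km.

1529 km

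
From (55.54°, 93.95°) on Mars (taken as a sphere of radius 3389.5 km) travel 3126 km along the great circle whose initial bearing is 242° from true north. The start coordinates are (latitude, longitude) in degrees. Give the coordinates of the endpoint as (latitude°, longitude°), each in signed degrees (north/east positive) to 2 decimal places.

Angular distance δ = d/R = 3126/3389.5 = 0.92226 rad; initial bearing θ = 4.2237 rad.
sin φ₂ = sin φ₁ cos δ + cos φ₁ sin δ cos θ = (0.8245)(0.6040) + (0.5658)(0.7970)(-0.4695) = 0.2863, so φ₂ = 16.64°.
Δλ = atan2(sin θ sin δ cos φ₁, cos δ − sin φ₁ sin φ₂) = atan2(-0.3982, 0.3679) = -47.259°.
λ₂ = 93.950° − 47.259° = 46.69°.

16.64°, 46.69°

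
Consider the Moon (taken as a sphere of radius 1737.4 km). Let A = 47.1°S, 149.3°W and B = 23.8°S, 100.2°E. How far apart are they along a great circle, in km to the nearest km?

In radians: φ₁ = -0.8221, φ₂ = -0.4154, Δλ = -110.500° = -1.9286 rad.
cos c = sin φ₁ sin φ₂ + cos φ₁ cos φ₂ cos Δλ = (-0.7325)(-0.4035) + (0.6807)(0.9150)(-0.3502) = 0.07749,
so c = arccos(0.07749) = 1.49322 rad.
Distance = R·c = 1737.4 × 1.4932 ≈ 2594 km.

2594 km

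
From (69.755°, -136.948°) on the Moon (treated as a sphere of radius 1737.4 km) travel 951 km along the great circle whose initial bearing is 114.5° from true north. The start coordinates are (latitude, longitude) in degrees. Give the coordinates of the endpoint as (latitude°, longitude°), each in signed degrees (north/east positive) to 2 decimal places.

Angular distance δ = d/R = 951/1737.4 = 0.54737 rad; initial bearing θ = 1.9984 rad.
sin φ₂ = sin φ₁ cos δ + cos φ₁ sin δ cos θ = (0.9382)(0.8539) + (0.3460)(0.5204)(-0.4147) = 0.7265, so φ₂ = 46.59°.
Δλ = atan2(sin θ sin δ cos φ₁, cos δ − sin φ₁ sin φ₂) = atan2(0.1639, 0.1723) = 43.562°.
λ₂ = -136.948° + 43.562° = -93.39°.

46.59°, -93.39°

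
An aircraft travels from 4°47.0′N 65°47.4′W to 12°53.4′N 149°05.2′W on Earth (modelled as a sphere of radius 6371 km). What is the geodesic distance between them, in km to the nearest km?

In radians: φ₁ = 0.0835, φ₂ = 0.2250, Δλ = -83.297° = -1.4538 rad.
Haversine: a = sin²(Δφ/2) + cos φ₁ cos φ₂ sin²(Δλ/2) = 0.0050 + (0.9965)(0.9748)(0.4416) = 0.43400.
Central angle c = 2·arcsin(√a) = 1.43842 rad.
Distance = R·c = 6371 × 1.4384 ≈ 9164 km.

9164 km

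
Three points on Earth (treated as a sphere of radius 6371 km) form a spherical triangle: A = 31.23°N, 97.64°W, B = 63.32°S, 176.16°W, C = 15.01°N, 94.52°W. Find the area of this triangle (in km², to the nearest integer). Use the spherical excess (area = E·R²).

Side lengths (central angles): a = 1.7400, b = 0.2874, c = 1.9680 rad; semiperimeter s = 1.9977.
By l'Huilier's theorem, tan(E/4) = √[tan(s/2) tan((s−a)/2) tan((s−b)/2) tan((s−c)/2)], giving spherical excess E = 0.2343 rad.
Area = E·R² = 0.2343 × (6371)² ≈ 9508971 km².

9508971 km²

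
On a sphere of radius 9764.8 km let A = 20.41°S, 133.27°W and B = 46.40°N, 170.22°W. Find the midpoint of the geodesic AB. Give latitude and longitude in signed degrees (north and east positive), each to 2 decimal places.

13.66°, -148.83°

The central angle between A and B is δ = 1.3037 rad.
With f = 0.5, the slerp weights are sin((1−f)δ)/sin δ = 0.6289 and sin(fδ)/sin δ = 0.6289.
Weighted sum of the unit vectors: (0.6289)·(-0.6424,-0.6824,-0.3487) + (0.6289)·(-0.6796,-0.1171,0.7242) = (-0.8315, -0.5029, 0.2361).
Converting back: φ = atan2(z, √(x²+y²)) = 13.66°, λ = atan2(y, x) = -148.83°.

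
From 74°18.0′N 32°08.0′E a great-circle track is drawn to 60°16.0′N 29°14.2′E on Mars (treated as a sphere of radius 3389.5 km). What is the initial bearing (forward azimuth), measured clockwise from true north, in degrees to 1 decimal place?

185.9°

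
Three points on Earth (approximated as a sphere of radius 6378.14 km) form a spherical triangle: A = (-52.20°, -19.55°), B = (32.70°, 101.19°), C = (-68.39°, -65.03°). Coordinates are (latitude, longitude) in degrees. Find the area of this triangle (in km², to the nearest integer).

Side lengths (central angles): a = 2.5036, b = 0.4671, c = 2.3330 rad; semiperimeter s = 2.6518.
By l'Huilier's theorem, tan(E/4) = √[tan(s/2) tan((s−a)/2) tan((s−b)/2) tan((s−c)/2)], giving spherical excess E = 1.1787 rad.
Area = E·R² = 1.1787 × (6378.14)² ≈ 47951544 km².

47951544 km²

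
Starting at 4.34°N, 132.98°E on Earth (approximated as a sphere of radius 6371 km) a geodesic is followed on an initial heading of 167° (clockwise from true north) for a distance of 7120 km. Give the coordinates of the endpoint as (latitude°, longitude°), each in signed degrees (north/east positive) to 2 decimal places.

Angular distance δ = d/R = 7120/6371 = 1.11756 rad; initial bearing θ = 2.9147 rad.
sin φ₂ = sin φ₁ cos δ + cos φ₁ sin δ cos θ = (0.0757)(0.4379) + (0.9971)(0.8990)(-0.9744) = -0.8403, so φ₂ = -57.18°.
Δλ = atan2(sin θ sin δ cos φ₁, cos δ − sin φ₁ sin φ₂) = atan2(0.2017, 0.5015) = 21.907°.
λ₂ = 132.980° + 21.907° = 154.89°.

-57.18°, 154.89°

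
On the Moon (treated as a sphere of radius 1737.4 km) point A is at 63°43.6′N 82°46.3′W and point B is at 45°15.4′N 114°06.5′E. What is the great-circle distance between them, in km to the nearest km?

2129 km

Let φ₁ = 1.1122 rad, φ₂ = 0.7899 rad, and Δλ = -2.8470 rad.
Haversine: a = sin²(Δφ/2) + cos φ₁ cos φ₂ sin²(Δλ/2) = 0.0258 + (0.4427)(0.7039)(0.9785) = 0.33064.
Central angle c = 2·arcsin(√a) = 1.22524 rad.
Distance = R·c = 1737.4 × 1.2252 ≈ 2129 km.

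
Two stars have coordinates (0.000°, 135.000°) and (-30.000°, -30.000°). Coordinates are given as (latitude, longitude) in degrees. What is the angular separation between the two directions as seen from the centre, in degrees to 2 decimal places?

146.77°

With latitudes φ₁ = 0.000°, φ₂ = -30.000° and longitude difference Δλ = -165.000°:
cos c = sin φ₁ sin φ₂ + cos φ₁ cos φ₂ cos Δλ = (0.0000)(-0.5000) + (1.0000)(0.8660)(-0.9659) = -0.83652,
so c = arccos(-0.83652) = 2.56169 rad.
So the angular separation is 146.77°.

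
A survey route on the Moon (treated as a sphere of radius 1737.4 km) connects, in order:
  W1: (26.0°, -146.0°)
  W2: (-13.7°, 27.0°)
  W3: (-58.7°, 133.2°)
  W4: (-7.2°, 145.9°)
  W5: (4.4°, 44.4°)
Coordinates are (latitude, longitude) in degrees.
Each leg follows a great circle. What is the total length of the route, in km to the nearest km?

Leg W1→W2: central angle 2.8982 rad, distance 5035.4 km.
Leg W2→W3: central angle 1.5092 rad, distance 2622.1 km.
Leg W3→W4: central angle 0.9149 rad, distance 1589.5 km.
Leg W4→W5: central angle 1.7791 rad, distance 3091.1 km.
Total: 5035.4 + 2622.1 + 1589.5 + 3091.1 ≈ 12338 km.

12338 km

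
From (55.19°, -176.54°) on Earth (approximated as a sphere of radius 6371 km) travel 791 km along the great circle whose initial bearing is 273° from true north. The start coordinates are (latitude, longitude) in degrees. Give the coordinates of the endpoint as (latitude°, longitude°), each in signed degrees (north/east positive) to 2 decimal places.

Angular distance δ = d/R = 791/6371 = 0.12416 rad; initial bearing θ = 4.7647 rad.
sin φ₂ = sin φ₁ cos δ + cos φ₁ sin δ cos θ = (0.8210)(0.9923) + (0.5709)(0.1238)(0.0523) = 0.8184, so φ₂ = 54.93°.
Δλ = atan2(sin θ sin δ cos φ₁, cos δ − sin φ₁ sin φ₂) = atan2(-0.0706, 0.3203) = -12.429°.
λ₂ = -176.540° − 12.429° = -188.97° → 171.03° after wrapping to (−180°, 180°].

54.93°, 171.03°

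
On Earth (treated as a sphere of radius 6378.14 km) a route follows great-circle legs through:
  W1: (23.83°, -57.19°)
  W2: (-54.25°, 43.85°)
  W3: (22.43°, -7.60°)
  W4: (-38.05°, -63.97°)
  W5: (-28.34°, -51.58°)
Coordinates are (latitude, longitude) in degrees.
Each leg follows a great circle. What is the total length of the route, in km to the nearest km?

33224 km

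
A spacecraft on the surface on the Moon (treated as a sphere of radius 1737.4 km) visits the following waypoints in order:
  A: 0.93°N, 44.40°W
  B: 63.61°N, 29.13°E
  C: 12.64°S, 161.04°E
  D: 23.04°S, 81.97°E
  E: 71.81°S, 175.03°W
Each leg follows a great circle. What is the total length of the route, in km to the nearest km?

10561 km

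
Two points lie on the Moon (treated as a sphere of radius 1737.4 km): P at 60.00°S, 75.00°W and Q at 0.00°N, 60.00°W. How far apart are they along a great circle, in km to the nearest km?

1853 km

In radians: φ₁ = -1.0472, φ₂ = 0.0000, Δλ = 15.000° = 0.2618 rad.
cos c = sin φ₁ sin φ₂ + cos φ₁ cos φ₂ cos Δλ = (-0.8660)(0.0000) + (0.5000)(1.0000)(0.9659) = 0.48296,
so c = arccos(0.48296) = 1.06676 rad.
Distance = R·c = 1737.4 × 1.0668 ≈ 1853 km.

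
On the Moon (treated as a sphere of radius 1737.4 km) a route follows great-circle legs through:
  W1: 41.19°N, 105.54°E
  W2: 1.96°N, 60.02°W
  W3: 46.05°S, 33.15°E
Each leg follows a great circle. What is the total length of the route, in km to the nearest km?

6929 km

Leg W1→W2: central angle 2.3544 rad, distance 4090.5 km.
Leg W2→W3: central angle 1.6338 rad, distance 2838.6 km.
Total: 4090.5 + 2838.6 ≈ 6929 km.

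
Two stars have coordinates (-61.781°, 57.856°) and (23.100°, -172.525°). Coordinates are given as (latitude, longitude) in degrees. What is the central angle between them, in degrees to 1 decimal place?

In radians: φ₁ = -1.0783, φ₂ = 0.4032, Δλ = 129.619° = 2.2623 rad.
cos c = sin φ₁ sin φ₂ + cos φ₁ cos φ₂ cos Δλ = (-0.8811)(0.3923) + (0.4728)(0.9198)(-0.6377) = -0.62305,
so c = arccos(-0.62305) = 2.24344 rad.
So the angular separation is 128.5°.

128.5°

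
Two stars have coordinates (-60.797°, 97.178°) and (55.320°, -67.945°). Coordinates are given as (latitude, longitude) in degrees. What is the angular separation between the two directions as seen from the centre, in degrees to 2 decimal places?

In radians: φ₁ = -1.0611, φ₂ = 0.9655, Δλ = -165.123° = -2.8819 rad.
cos c = sin φ₁ sin φ₂ + cos φ₁ cos φ₂ cos Δλ = (-0.8729)(0.8223) + (0.4879)(0.5690)(-0.9665) = -0.98613,
so c = arccos(-0.98613) = 2.97484 rad.
So the angular separation is 170.45°.

170.45°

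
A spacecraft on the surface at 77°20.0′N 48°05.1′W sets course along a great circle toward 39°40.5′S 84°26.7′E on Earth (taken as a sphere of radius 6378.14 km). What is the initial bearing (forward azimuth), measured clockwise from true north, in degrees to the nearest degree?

Δλ = 132.530° = 2.3131 rad.
y = sin Δλ · cos φ₂ = (0.7369)(0.7697) = 0.5672
x = cos φ₁ sin φ₂ − sin φ₁ cos φ₂ cos Δλ = (0.2193)(-0.6384) − (0.9757)(0.7697)(-0.6760) = 0.3676
θ = atan2(y, x) = 57.05°, so the bearing is 57°.

57°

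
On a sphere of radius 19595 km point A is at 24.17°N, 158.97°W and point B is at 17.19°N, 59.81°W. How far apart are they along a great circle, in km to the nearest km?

With latitudes φ₁ = 24.170°, φ₂ = 17.190° and longitude difference Δλ = 99.160°:
cos c = sin φ₁ sin φ₂ + cos φ₁ cos φ₂ cos Δλ = (0.4094)(0.2955) + (0.9123)(0.9553)(-0.1592) = -0.01774,
so c = arccos(-0.01774) = 1.58854 rad.
Distance = R·c = 19595 × 1.5885 ≈ 31127 km.

31127 km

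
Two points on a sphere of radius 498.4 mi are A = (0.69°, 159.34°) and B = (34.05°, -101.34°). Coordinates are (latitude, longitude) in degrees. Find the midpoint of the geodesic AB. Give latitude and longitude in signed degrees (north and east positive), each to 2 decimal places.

25.66°, -157.30°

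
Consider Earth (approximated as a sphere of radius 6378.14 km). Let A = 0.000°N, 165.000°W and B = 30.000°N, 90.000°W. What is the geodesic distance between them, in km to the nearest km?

In radians: φ₁ = 0.0000, φ₂ = 0.5236, Δλ = 75.000° = 1.3090 rad.
cos c = sin φ₁ sin φ₂ + cos φ₁ cos φ₂ cos Δλ = (0.0000)(0.5000) + (1.0000)(0.8660)(0.2588) = 0.22414,
so c = arccos(0.22414) = 1.34473 rad.
Distance = R·c = 6378.14 × 1.3447 ≈ 8577 km.

8577 km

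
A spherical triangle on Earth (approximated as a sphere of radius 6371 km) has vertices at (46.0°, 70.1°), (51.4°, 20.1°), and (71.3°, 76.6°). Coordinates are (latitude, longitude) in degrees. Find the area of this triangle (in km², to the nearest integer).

Side lengths (central angles): a = 0.5535, b = 0.4449, c = 0.5721 rad; semiperimeter s = 0.7853.
By l'Huilier's theorem, tan(E/4) = √[tan(s/2) tan((s−a)/2) tan((s−b)/2) tan((s−c)/2)], giving spherical excess E = 0.1190 rad.
Area = E·R² = 0.1190 × (6371)² ≈ 4832090 km².

4832090 km²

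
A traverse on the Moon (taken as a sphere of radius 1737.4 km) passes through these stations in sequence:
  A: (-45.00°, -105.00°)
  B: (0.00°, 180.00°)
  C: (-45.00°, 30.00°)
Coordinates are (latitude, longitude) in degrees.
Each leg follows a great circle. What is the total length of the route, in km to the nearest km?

6283 km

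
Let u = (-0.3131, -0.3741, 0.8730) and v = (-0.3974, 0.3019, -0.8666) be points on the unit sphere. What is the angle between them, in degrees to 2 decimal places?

138.16°

u·v = -0.7451; |u| = 1.0001, |v| = 1.0000.
cos θ = (u·v)/(|u||v|) = -0.7450, so θ = 138.16°.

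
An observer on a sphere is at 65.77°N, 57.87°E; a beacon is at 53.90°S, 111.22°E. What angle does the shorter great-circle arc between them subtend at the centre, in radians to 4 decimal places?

2.2049 rad

With latitudes φ₁ = 65.770°, φ₂ = -53.900° and longitude difference Δλ = 53.350°:
cos c = sin φ₁ sin φ₂ + cos φ₁ cos φ₂ cos Δλ = (0.9119)(-0.8080) + (0.4104)(0.5892)(0.5969) = -0.59247,
so c = arccos(-0.59247) = 2.20492 rad.
So the angular separation is 2.2049 rad.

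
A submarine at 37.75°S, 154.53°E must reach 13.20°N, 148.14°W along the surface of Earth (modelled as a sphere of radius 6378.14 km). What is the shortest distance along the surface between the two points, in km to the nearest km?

8237 km

With latitudes φ₁ = -37.750°, φ₂ = 13.200° and longitude difference Δλ = 57.330°:
Haversine: a = sin²(Δφ/2) + cos φ₁ cos φ₂ sin²(Δλ/2) = 0.1850 + (0.7907)(0.9736)(0.2301) = 0.36213.
Central angle c = 2·arcsin(√a) = 1.29144 rad.
Distance = R·c = 6378.14 × 1.2914 ≈ 8237 km.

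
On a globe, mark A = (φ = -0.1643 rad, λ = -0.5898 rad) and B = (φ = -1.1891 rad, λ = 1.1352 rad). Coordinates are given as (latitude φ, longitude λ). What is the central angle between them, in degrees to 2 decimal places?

84.53°

With latitudes φ₁ = -9.414°, φ₂ = -68.130° and longitude difference Δλ = 98.835°:
Haversine: a = sin²(Δφ/2) + cos φ₁ cos φ₂ sin²(Δλ/2) = 0.2404 + (0.9865)(0.3725)(0.5768) = 0.45233.
Central angle c = 2·arcsin(√a) = 1.47530 rad.
So the angular separation is 84.53°.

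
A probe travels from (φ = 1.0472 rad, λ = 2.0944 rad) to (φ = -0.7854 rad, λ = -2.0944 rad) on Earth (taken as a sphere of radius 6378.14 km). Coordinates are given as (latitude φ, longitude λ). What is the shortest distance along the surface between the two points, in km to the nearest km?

15819 km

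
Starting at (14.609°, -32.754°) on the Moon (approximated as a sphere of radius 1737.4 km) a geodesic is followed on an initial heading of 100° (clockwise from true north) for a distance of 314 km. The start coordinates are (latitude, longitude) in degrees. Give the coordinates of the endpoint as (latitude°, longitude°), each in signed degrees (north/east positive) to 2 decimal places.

Angular distance δ = d/R = 314/1737.4 = 0.18073 rad; initial bearing θ = 1.7453 rad.
sin φ₂ = sin φ₁ cos δ + cos φ₁ sin δ cos θ = (0.2522)(0.9837) + (0.9677)(0.1797)(-0.1736) = 0.2179, so φ₂ = 12.59°.
Δλ = atan2(sin θ sin δ cos φ₁, cos δ − sin φ₁ sin φ₂) = atan2(0.1713, 0.9288) = 10.450°.
λ₂ = -32.754° + 10.450° = -22.30°.

12.59°, -22.30°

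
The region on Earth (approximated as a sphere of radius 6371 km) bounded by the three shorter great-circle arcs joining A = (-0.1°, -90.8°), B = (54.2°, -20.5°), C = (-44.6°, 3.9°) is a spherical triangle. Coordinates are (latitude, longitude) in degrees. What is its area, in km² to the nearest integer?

64356089 km²

Side lengths (central angles): a = 1.7621, b = 1.6279, c = 1.3738 rad; semiperimeter s = 2.3819.
By l'Huilier's theorem, tan(E/4) = √[tan(s/2) tan((s−a)/2) tan((s−b)/2) tan((s−c)/2)], giving spherical excess E = 1.5855 rad.
Area = E·R² = 1.5855 × (6371)² ≈ 64356089 km².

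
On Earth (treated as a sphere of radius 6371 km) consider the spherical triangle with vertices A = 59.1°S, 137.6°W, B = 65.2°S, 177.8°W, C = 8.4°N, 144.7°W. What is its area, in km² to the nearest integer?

8661819 km²

Side lengths (central angles): a = 1.3541, b = 1.1823, c = 0.3379 rad; semiperimeter s = 1.4371.
By l'Huilier's theorem, tan(E/4) = √[tan(s/2) tan((s−a)/2) tan((s−b)/2) tan((s−c)/2)], giving spherical excess E = 0.2134 rad.
Area = E·R² = 0.2134 × (6371)² ≈ 8661819 km².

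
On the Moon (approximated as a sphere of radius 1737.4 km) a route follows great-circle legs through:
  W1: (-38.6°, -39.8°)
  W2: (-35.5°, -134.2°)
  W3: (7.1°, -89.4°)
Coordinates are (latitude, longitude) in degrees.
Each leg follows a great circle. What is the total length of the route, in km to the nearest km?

Leg W1→W2: central angle 1.2519 rad, distance 2175.1 km.
Leg W2→W3: central angle 1.0455 rad, distance 1816.5 km.
Total: 2175.1 + 1816.5 ≈ 3992 km.

3992 km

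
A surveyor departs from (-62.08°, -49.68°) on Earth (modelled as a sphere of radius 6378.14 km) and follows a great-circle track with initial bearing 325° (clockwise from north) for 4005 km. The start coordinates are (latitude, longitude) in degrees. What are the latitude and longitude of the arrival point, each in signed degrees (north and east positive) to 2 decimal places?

-29.32°, -72.42°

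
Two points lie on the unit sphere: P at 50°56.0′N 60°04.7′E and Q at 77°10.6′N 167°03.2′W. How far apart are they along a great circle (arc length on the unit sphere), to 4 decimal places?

Let φ₁ = 0.8890 rad, φ₂ = 1.3470 rad, and Δλ = 2.3190 rad.
cos c = sin φ₁ sin φ₂ + cos φ₁ cos φ₂ cos Δλ = (0.7764)(0.9751) + (0.6302)(0.2219)(-0.6803) = 0.66189,
so c = arccos(0.66189) = 0.84746 rad.
On the unit sphere the arc length equals the central angle: 0.8475.

0.8475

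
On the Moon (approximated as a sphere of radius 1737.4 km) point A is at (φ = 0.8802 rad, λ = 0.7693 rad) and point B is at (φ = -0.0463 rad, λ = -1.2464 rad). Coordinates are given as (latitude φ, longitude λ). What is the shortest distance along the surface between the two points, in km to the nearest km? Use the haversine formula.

3276 km

In radians: φ₁ = 0.8802, φ₂ = -0.0463, Δλ = -115.491° = -2.0157 rad.
Haversine: a = sin²(Δφ/2) + cos φ₁ cos φ₂ sin²(Δλ/2) = 0.1997 + (0.6370)(0.9989)(0.7152) = 0.65476.
Central angle c = 2·arcsin(√a) = 1.88549 rad.
Distance = R·c = 1737.4 × 1.8855 ≈ 3276 km.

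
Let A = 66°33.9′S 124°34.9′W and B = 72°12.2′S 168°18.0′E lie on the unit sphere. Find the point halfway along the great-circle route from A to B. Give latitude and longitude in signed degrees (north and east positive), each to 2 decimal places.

-72.53°, -153.18°

Central angle δ = 0.4005 rad. Interpolating on the sphere with fraction f = 0.5:
P = [sin((1−f)δ)·A + sin(fδ)·B] / sin δ = 0.5102·A + 0.5102·B in Cartesian coordinates,
giving P = (-0.2679, -0.1354, -0.9539), i.e. latitude -72.53°, longitude -153.18°.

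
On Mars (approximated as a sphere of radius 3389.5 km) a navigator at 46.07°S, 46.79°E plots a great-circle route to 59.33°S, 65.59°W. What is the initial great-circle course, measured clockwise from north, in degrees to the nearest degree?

213°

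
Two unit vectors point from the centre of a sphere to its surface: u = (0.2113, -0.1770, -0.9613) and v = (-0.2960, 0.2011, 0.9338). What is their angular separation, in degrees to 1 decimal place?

174.7°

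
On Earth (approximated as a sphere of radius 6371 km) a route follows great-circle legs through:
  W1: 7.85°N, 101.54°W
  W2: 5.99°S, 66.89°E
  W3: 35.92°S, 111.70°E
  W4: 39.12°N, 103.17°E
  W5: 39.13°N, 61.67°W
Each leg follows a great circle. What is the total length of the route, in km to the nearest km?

43933 km

Leg W1→W2: central angle 2.9385 rad, distance 18721.4 km.
Leg W2→W3: central angle 0.8859 rad, distance 5643.8 km.
Leg W3→W4: central angle 1.3169 rad, distance 8389.9 km.
Leg W4→W5: central angle 1.7545 rad, distance 11178.1 km.
Total: 18721.4 + 5643.8 + 8389.9 + 11178.1 ≈ 43933 km.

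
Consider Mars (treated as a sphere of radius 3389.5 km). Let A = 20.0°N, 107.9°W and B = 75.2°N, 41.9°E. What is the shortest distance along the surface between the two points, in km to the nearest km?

4906 km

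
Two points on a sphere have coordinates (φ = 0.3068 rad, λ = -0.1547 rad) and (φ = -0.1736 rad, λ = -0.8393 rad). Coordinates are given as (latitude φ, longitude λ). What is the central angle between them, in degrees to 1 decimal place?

47.5°

Let φ₁ = 0.3068 rad, φ₂ = -0.1736 rad, and Δλ = -0.6846 rad.
Haversine: a = sin²(Δφ/2) + cos φ₁ cos φ₂ sin²(Δλ/2) = 0.0566 + (0.9533)(0.9850)(0.1127) = 0.16238.
Central angle c = 2·arcsin(√a) = 0.82952 rad.
So the angular separation is 47.5°.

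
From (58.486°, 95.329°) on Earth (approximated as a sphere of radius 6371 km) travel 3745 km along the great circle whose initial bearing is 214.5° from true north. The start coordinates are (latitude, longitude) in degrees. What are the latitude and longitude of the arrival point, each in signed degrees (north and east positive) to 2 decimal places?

28.07°, 74.48°

Angular distance δ = d/R = 3745/6371 = 0.58782 rad; initial bearing θ = 3.7437 rad.
sin φ₂ = sin φ₁ cos δ + cos φ₁ sin δ cos θ = (0.8525)(0.8322) + (0.5227)(0.5545)(-0.8241) = 0.4705, so φ₂ = 28.07°.
Δλ = atan2(sin θ sin δ cos φ₁, cos δ − sin φ₁ sin φ₂) = atan2(-0.1642, 0.4310) = -20.853°.
λ₂ = 95.329° − 20.853° = 74.48°.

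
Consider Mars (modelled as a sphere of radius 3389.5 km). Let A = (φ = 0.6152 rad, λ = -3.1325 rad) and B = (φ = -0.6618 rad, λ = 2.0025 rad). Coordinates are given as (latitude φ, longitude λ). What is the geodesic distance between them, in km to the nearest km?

5631 km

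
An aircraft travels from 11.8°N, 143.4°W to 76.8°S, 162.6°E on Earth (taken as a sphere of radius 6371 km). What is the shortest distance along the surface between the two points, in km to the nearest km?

With latitudes φ₁ = 11.800°, φ₂ = -76.800° and longitude difference Δλ = -54.000°:
cos c = sin φ₁ sin φ₂ + cos φ₁ cos φ₂ cos Δλ = (0.2045)(-0.9736) + (0.9789)(0.2284)(0.5878) = -0.06771,
so c = arccos(-0.06771) = 1.63856 rad.
Distance = R·c = 6371 × 1.6386 ≈ 10439 km.

10439 km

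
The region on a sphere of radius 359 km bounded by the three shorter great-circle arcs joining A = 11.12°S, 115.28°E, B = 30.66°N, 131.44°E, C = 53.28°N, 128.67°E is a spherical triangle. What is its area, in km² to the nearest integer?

Side lengths (central angles): a = 0.3964, b = 1.1416, c = 0.7779 rad; semiperimeter s = 1.1579.
By l'Huilier's theorem, tan(E/4) = √[tan(s/2) tan((s−a)/2) tan((s−b)/2) tan((s−c)/2)], giving spherical excess E = 0.0811 rad.
Area = E·R² = 0.0811 × (359)² ≈ 10455 km².

10455 km²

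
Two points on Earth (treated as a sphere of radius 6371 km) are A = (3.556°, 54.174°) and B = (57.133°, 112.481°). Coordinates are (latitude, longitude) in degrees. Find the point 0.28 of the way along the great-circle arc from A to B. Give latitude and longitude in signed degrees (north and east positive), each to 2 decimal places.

Central angle δ = 1.2274 rad. Interpolating on the sphere with fraction f = 0.28:
P = [sin((1−f)δ)·A + sin(fδ)·B] / sin δ = 0.8210·A + 0.3578·B in Cartesian coordinates,
giving P = (0.4054, 0.8439, 0.3515), i.e. latitude 20.58°, longitude 64.34°.

20.58°, 64.34°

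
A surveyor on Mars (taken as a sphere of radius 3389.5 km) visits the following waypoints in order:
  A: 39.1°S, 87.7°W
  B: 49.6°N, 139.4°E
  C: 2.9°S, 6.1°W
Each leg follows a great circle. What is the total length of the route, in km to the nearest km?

15987 km

Leg A→B: central angle 2.5369 rad, distance 8598.8 km.
Leg B→C: central angle 2.1797 rad, distance 7388.1 km.
Total: 8598.8 + 7388.1 ≈ 15987 km.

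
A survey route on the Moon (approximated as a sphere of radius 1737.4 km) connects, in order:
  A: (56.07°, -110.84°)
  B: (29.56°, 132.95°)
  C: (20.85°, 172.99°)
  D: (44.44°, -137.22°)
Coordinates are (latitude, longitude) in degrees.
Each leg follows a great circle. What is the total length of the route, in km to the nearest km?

Leg A→B: central angle 1.3747 rad, distance 2388.3 km.
Leg B→C: central angle 0.6470 rad, distance 1124.0 km.
Leg C→D: central angle 0.8231 rad, distance 1430.0 km.
Total: 2388.3 + 1124.0 + 1430.0 ≈ 4942 km.

4942 km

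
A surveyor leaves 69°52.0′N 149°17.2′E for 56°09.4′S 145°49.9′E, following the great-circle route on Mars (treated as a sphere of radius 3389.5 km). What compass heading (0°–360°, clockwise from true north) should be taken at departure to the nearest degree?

182°

With φ₁ = 1.2194, φ₂ = -0.9801, Δλ = -0.0603 rad, the forward-azimuth formula gives
θ = atan2( sin Δλ cos φ₂ , cos φ₁ sin φ₂ − sin φ₁ cos φ₂ cos Δλ ) = atan2(-0.0336, -0.8078) = -177.62°.
Adding 360° brings this into [0°, 360°): 182°.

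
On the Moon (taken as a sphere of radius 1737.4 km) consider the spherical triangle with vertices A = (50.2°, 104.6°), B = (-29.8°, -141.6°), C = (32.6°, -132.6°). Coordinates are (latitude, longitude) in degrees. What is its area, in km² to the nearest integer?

3284829 km²

Side lengths (central angles): a = 1.0992, b = 1.4487, c = 2.2218 rad; semiperimeter s = 2.3848.
By l'Huilier's theorem, tan(E/4) = √[tan(s/2) tan((s−a)/2) tan((s−b)/2) tan((s−c)/2)], giving spherical excess E = 1.0882 rad.
Area = E·R² = 1.0882 × (1737.4)² ≈ 3284829 km².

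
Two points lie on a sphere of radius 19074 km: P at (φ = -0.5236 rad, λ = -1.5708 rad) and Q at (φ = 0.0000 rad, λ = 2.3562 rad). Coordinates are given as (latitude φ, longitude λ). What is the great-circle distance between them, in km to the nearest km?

42532 km

With latitudes φ₁ = -30.000°, φ₂ = 0.000° and longitude difference Δλ = -134.999°:
cos c = sin φ₁ sin φ₂ + cos φ₁ cos φ₂ cos Δλ = (-0.5000)(0.0000) + (0.8660)(1.0000)(-0.7071) = -0.61237,
so c = arccos(-0.61237) = 2.22985 rad.
Distance = R·c = 19074 × 2.2298 ≈ 42532 km.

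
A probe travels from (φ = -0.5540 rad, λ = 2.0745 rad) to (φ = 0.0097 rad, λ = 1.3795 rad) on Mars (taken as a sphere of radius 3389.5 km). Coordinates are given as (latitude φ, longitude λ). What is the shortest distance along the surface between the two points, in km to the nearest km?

With latitudes φ₁ = -31.742°, φ₂ = 0.556° and longitude difference Δλ = -39.821°:
Haversine: a = sin²(Δφ/2) + cos φ₁ cos φ₂ sin²(Δλ/2) = 0.0774 + (0.8504)(1.0000)(0.1160) = 0.17598.
Central angle c = 2·arcsin(√a) = 0.86579 rad.
Distance = R·c = 3389.5 × 0.8658 ≈ 2935 km.

2935 km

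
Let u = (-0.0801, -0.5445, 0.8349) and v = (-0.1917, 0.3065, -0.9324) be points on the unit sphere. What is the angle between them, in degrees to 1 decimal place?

u·v = -0.9300; |u| = 1.0000, |v| = 1.0000.
cos θ = (u·v)/(|u||v|) = -0.9300, so θ = 158.4°.

158.4°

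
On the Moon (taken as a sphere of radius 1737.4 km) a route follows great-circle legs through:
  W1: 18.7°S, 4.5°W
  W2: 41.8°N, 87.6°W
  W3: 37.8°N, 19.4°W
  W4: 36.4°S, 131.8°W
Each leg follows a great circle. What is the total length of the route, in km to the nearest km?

Leg W1→W2: central angle 1.7000 rad, distance 2953.6 km.
Leg W2→W3: central angle 0.8927 rad, distance 1551.1 km.
Leg W3→W4: central angle 2.2219 rad, distance 3860.3 km.
Total: 2953.6 + 1551.1 + 3860.3 ≈ 8365 km.

8365 km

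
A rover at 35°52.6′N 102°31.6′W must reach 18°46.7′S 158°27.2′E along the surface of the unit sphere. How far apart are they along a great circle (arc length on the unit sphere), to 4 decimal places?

In radians: φ₁ = 0.6262, φ₂ = -0.3277, Δλ = -99.020° = -1.7282 rad.
cos c = sin φ₁ sin φ₂ + cos φ₁ cos φ₂ cos Δλ = (0.5860)(-0.3219) + (0.8103)(0.9468)(-0.1568) = -0.30892,
so c = arccos(-0.30892) = 1.88486 rad.
On the unit sphere the arc length equals the central angle: 1.8849.

1.8849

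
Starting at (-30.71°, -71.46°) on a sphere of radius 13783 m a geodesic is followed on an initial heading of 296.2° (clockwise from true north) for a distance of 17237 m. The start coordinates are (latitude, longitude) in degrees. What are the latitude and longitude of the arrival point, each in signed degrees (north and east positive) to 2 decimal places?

Angular distance δ = d/R = 17237/13783 = 1.25060 rad; initial bearing θ = 5.1697 rad.
sin φ₂ = sin φ₁ cos δ + cos φ₁ sin δ cos θ = (-0.5107)(0.3148) + (0.8598)(0.9492)(0.4415) = 0.1996, so φ₂ = 11.51°.
Δλ = atan2(sin θ sin δ cos φ₁, cos δ − sin φ₁ sin φ₂) = atan2(-0.7322, 0.4167) = -60.358°.
λ₂ = -71.460° − 60.358° = -131.82°.

11.51°, -131.82°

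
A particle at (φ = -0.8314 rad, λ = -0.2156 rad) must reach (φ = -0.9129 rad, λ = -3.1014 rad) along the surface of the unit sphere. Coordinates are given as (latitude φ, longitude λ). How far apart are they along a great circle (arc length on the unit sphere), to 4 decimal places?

1.3837

Let φ₁ = -0.8314 rad, φ₂ = -0.9129 rad, and Δλ = -2.8858 rad.
Haversine: a = sin²(Δφ/2) + cos φ₁ cos φ₂ sin²(Δλ/2) = 0.0017 + (0.6738)(0.6115)(0.9837) = 0.40698.
Central angle c = 2·arcsin(√a) = 1.38367 rad.
On the unit sphere the arc length equals the central angle: 1.3837.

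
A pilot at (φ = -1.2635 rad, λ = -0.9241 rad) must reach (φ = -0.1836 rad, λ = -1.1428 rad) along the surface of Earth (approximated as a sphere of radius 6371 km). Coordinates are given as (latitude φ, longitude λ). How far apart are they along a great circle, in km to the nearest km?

In radians: φ₁ = -1.2635, φ₂ = -0.1836, Δλ = -12.531° = -0.2187 rad.
cos c = sin φ₁ sin φ₂ + cos φ₁ cos φ₂ cos Δλ = (-0.9532)(-0.1826) + (0.3025)(0.9832)(0.9762) = 0.46433,
so c = arccos(0.46433) = 1.08792 rad.
Distance = R·c = 6371 × 1.0879 ≈ 6931 km.

6931 km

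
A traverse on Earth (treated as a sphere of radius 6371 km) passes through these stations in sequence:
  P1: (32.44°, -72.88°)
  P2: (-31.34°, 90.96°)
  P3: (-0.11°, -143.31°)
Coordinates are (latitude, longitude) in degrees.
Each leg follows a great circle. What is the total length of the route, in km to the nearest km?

Leg P1→P2: central angle 2.9016 rad, distance 18486.0 km.
Leg P2→P3: central angle 2.0918 rad, distance 13327.0 km.
Total: 18486.0 + 13327.0 ≈ 31813 km.

31813 km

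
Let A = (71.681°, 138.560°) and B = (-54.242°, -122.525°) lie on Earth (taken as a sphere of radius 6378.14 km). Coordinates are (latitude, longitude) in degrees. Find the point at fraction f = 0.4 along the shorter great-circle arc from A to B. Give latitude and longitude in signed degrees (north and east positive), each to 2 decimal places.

Central angle δ = 2.4961 rad. Interpolating on the sphere with fraction f = 0.4:
P = [sin((1−f)δ)·A + sin(fδ)·B] / sin δ = 1.6579·A + 1.3974·B in Cartesian coordinates,
giving P = (-0.8297, -0.3437, 0.4399), i.e. latitude 26.10°, longitude -157.50°.

26.10°, -157.50°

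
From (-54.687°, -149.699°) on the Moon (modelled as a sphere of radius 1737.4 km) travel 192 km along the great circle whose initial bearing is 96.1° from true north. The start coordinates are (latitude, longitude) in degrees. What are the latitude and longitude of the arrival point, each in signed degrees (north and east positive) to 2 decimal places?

-54.87°, -138.71°

Angular distance δ = d/R = 192/1737.4 = 0.11051 rad; initial bearing θ = 1.6773 rad.
sin φ₂ = sin φ₁ cos δ + cos φ₁ sin δ cos θ = (-0.8160)(0.9939) + (0.5780)(0.1103)(-0.1063) = -0.8178, so φ₂ = -54.87°.
Δλ = atan2(sin θ sin δ cos φ₁, cos δ − sin φ₁ sin φ₂) = atan2(0.0634, 0.3266) = 10.985°.
λ₂ = -149.699° + 10.985° = -138.71°.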